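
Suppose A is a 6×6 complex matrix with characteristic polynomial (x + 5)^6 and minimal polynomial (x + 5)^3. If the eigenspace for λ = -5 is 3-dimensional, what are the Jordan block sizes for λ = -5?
Block sizes for λ = -5: [3, 2, 1]

Step 1 — from the characteristic polynomial, algebraic multiplicity of λ = -5 is 6. From dim ker(A − (-5)·I) = 3, there are exactly 3 Jordan blocks for λ = -5.
Step 2 — from the minimal polynomial, the factor (x + 5)^3 tells us the largest block for λ = -5 has size 3.
Step 3 — with total size 6, 3 blocks, and largest block 3, the block sizes (in nonincreasing order) are [3, 2, 1].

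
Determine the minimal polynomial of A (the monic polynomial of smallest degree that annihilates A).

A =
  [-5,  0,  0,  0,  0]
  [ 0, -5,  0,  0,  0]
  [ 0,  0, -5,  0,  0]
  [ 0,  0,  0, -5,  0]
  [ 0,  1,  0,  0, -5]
x^2 + 10*x + 25

The characteristic polynomial is χ_A(x) = (x + 5)^5, so the eigenvalues are known. The minimal polynomial is
  m_A(x) = Π_λ (x − λ)^{k_λ}
where k_λ is the size of the *largest* Jordan block for λ (equivalently, the smallest k with (A − λI)^k v = 0 for every generalised eigenvector v of λ).

  λ = -5: largest Jordan block has size 2, contributing (x + 5)^2

So m_A(x) = (x + 5)^2 = x^2 + 10*x + 25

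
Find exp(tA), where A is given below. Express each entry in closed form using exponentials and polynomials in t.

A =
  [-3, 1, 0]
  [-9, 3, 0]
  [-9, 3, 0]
e^{tA} =
  [1 - 3*t, t, 0]
  [-9*t, 3*t + 1, 0]
  [-9*t, 3*t, 1]

Strategy: write A = P · J · P⁻¹ where J is a Jordan canonical form, so e^{tA} = P · e^{tJ} · P⁻¹, and e^{tJ} can be computed block-by-block.

A has Jordan form
J =
  [0, 1, 0]
  [0, 0, 0]
  [0, 0, 0]
(up to reordering of blocks).

Per-block formulas:
  For a 1×1 block at λ = 0: exp(t · [0]) = [e^(0t)].
  For a 2×2 Jordan block J_2(0): exp(t · J_2(0)) = e^(0t)·(I + t·N), where N is the 2×2 nilpotent shift.

After assembling e^{tJ} and conjugating by P, we get:

e^{tA} =
  [1 - 3*t, t, 0]
  [-9*t, 3*t + 1, 0]
  [-9*t, 3*t, 1]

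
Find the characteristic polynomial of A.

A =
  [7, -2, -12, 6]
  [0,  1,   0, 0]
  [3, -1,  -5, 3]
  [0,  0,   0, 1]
x^4 - 4*x^3 + 6*x^2 - 4*x + 1

Expanding det(x·I − A) (e.g. by cofactor expansion or by noting that A is similar to its Jordan form J, which has the same characteristic polynomial as A) gives
  χ_A(x) = x^4 - 4*x^3 + 6*x^2 - 4*x + 1
which factors as (x - 1)^4. The eigenvalues (with algebraic multiplicities) are λ = 1 with multiplicity 4.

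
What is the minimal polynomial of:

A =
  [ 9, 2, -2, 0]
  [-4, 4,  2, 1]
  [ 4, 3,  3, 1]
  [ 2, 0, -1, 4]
x^3 - 15*x^2 + 75*x - 125

The characteristic polynomial is χ_A(x) = (x - 5)^4, so the eigenvalues are known. The minimal polynomial is
  m_A(x) = Π_λ (x − λ)^{k_λ}
where k_λ is the size of the *largest* Jordan block for λ (equivalently, the smallest k with (A − λI)^k v = 0 for every generalised eigenvector v of λ).

  λ = 5: largest Jordan block has size 3, contributing (x − 5)^3

So m_A(x) = (x - 5)^3 = x^3 - 15*x^2 + 75*x - 125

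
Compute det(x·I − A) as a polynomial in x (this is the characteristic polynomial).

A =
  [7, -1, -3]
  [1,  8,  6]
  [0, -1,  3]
x^3 - 18*x^2 + 108*x - 216

Expanding det(x·I − A) (e.g. by cofactor expansion or by noting that A is similar to its Jordan form J, which has the same characteristic polynomial as A) gives
  χ_A(x) = x^3 - 18*x^2 + 108*x - 216
which factors as (x - 6)^3. The eigenvalues (with algebraic multiplicities) are λ = 6 with multiplicity 3.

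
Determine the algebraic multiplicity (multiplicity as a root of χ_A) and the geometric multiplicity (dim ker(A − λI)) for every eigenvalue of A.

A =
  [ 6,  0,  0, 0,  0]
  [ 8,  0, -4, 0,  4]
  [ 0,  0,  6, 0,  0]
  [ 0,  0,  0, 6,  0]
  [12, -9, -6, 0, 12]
λ = 6: alg = 5, geom = 4

Step 1 — factor the characteristic polynomial to read off the algebraic multiplicities:
  χ_A(x) = (x - 6)^5

Step 2 — compute geometric multiplicities via the rank-nullity identity g(λ) = n − rank(A − λI):
  rank(A − (6)·I) = 1, so dim ker(A − (6)·I) = n − 1 = 4

Summary:
  λ = 6: algebraic multiplicity = 5, geometric multiplicity = 4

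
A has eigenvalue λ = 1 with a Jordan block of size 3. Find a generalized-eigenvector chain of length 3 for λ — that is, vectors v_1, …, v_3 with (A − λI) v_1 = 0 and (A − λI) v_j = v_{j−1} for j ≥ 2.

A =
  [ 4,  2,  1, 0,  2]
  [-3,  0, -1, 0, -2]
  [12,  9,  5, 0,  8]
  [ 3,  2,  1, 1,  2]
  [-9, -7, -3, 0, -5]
A Jordan chain for λ = 1 of length 3:
v_1 = (-3, 0, -15, -3, 12)ᵀ
v_2 = (3, -3, 12, 3, -9)ᵀ
v_3 = (1, 0, 0, 0, 0)ᵀ

Let N = A − (1)·I. We want v_3 with N^3 v_3 = 0 but N^2 v_3 ≠ 0; then v_{j-1} := N · v_j for j = 3, …, 2.

Pick v_3 = (1, 0, 0, 0, 0)ᵀ.
Then v_2 = N · v_3 = (3, -3, 12, 3, -9)ᵀ.
Then v_1 = N · v_2 = (-3, 0, -15, -3, 12)ᵀ.

Sanity check: (A − (1)·I) v_1 = (0, 0, 0, 0, 0)ᵀ = 0. ✓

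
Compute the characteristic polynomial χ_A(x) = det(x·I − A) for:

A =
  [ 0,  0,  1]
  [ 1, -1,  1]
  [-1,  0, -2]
x^3 + 3*x^2 + 3*x + 1

Expanding det(x·I − A) (e.g. by cofactor expansion or by noting that A is similar to its Jordan form J, which has the same characteristic polynomial as A) gives
  χ_A(x) = x^3 + 3*x^2 + 3*x + 1
which factors as (x + 1)^3. The eigenvalues (with algebraic multiplicities) are λ = -1 with multiplicity 3.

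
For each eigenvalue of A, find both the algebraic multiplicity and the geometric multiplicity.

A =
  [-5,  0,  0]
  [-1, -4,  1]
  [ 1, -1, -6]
λ = -5: alg = 3, geom = 2

Step 1 — factor the characteristic polynomial to read off the algebraic multiplicities:
  χ_A(x) = (x + 5)^3

Step 2 — compute geometric multiplicities via the rank-nullity identity g(λ) = n − rank(A − λI):
  rank(A − (-5)·I) = 1, so dim ker(A − (-5)·I) = n − 1 = 2

Summary:
  λ = -5: algebraic multiplicity = 3, geometric multiplicity = 2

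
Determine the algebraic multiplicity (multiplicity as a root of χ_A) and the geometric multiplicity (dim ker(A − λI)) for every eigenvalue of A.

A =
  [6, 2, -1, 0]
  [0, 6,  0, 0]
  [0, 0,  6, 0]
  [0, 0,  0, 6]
λ = 6: alg = 4, geom = 3

Step 1 — factor the characteristic polynomial to read off the algebraic multiplicities:
  χ_A(x) = (x - 6)^4

Step 2 — compute geometric multiplicities via the rank-nullity identity g(λ) = n − rank(A − λI):
  rank(A − (6)·I) = 1, so dim ker(A − (6)·I) = n − 1 = 3

Summary:
  λ = 6: algebraic multiplicity = 4, geometric multiplicity = 3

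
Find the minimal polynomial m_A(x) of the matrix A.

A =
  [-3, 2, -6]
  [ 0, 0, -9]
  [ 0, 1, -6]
x^2 + 6*x + 9

The characteristic polynomial is χ_A(x) = (x + 3)^3, so the eigenvalues are known. The minimal polynomial is
  m_A(x) = Π_λ (x − λ)^{k_λ}
where k_λ is the size of the *largest* Jordan block for λ (equivalently, the smallest k with (A − λI)^k v = 0 for every generalised eigenvector v of λ).

  λ = -3: largest Jordan block has size 2, contributing (x + 3)^2

So m_A(x) = (x + 3)^2 = x^2 + 6*x + 9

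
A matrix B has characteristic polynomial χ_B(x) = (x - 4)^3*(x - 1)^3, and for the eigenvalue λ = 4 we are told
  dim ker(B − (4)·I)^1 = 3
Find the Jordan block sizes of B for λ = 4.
Block sizes for λ = 4: [1, 1, 1]

From the dimensions of kernels of powers, the number of Jordan blocks of size at least j is d_j − d_{j−1} where d_j = dim ker(N^j) (with d_0 = 0). Computing the differences gives [3].
The number of blocks of size exactly k is (#blocks of size ≥ k) − (#blocks of size ≥ k + 1), so the partition is: 3 block(s) of size 1.
In nonincreasing order the block sizes are [1, 1, 1].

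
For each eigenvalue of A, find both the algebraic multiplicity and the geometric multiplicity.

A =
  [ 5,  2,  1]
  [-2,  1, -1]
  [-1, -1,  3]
λ = 3: alg = 3, geom = 1

Step 1 — factor the characteristic polynomial to read off the algebraic multiplicities:
  χ_A(x) = (x - 3)^3

Step 2 — compute geometric multiplicities via the rank-nullity identity g(λ) = n − rank(A − λI):
  rank(A − (3)·I) = 2, so dim ker(A − (3)·I) = n − 2 = 1

Summary:
  λ = 3: algebraic multiplicity = 3, geometric multiplicity = 1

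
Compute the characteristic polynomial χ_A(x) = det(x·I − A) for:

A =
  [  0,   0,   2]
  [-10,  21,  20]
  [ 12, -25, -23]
x^3 + 2*x^2 - 7*x + 4

Expanding det(x·I − A) (e.g. by cofactor expansion or by noting that A is similar to its Jordan form J, which has the same characteristic polynomial as A) gives
  χ_A(x) = x^3 + 2*x^2 - 7*x + 4
which factors as (x - 1)^2*(x + 4). The eigenvalues (with algebraic multiplicities) are λ = -4 with multiplicity 1, λ = 1 with multiplicity 2.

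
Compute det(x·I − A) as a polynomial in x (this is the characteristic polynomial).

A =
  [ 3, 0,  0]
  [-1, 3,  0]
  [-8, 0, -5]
x^3 - x^2 - 21*x + 45

Expanding det(x·I − A) (e.g. by cofactor expansion or by noting that A is similar to its Jordan form J, which has the same characteristic polynomial as A) gives
  χ_A(x) = x^3 - x^2 - 21*x + 45
which factors as (x - 3)^2*(x + 5). The eigenvalues (with algebraic multiplicities) are λ = -5 with multiplicity 1, λ = 3 with multiplicity 2.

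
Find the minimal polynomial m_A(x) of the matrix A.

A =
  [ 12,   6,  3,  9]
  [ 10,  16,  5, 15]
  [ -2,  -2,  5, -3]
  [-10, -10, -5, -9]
x^2 - 12*x + 36

The characteristic polynomial is χ_A(x) = (x - 6)^4, so the eigenvalues are known. The minimal polynomial is
  m_A(x) = Π_λ (x − λ)^{k_λ}
where k_λ is the size of the *largest* Jordan block for λ (equivalently, the smallest k with (A − λI)^k v = 0 for every generalised eigenvector v of λ).

  λ = 6: largest Jordan block has size 2, contributing (x − 6)^2

So m_A(x) = (x - 6)^2 = x^2 - 12*x + 36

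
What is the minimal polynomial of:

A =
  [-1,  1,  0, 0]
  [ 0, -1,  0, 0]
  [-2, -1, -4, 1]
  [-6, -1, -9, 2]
x^2 + 2*x + 1

The characteristic polynomial is χ_A(x) = (x + 1)^4, so the eigenvalues are known. The minimal polynomial is
  m_A(x) = Π_λ (x − λ)^{k_λ}
where k_λ is the size of the *largest* Jordan block for λ (equivalently, the smallest k with (A − λI)^k v = 0 for every generalised eigenvector v of λ).

  λ = -1: largest Jordan block has size 2, contributing (x + 1)^2

So m_A(x) = (x + 1)^2 = x^2 + 2*x + 1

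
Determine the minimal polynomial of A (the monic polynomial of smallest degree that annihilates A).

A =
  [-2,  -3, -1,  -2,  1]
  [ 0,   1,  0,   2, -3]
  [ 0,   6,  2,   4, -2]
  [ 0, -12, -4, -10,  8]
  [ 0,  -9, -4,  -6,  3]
x^4 + 4*x^3 + 4*x^2

The characteristic polynomial is χ_A(x) = x^2*(x + 2)^3, so the eigenvalues are known. The minimal polynomial is
  m_A(x) = Π_λ (x − λ)^{k_λ}
where k_λ is the size of the *largest* Jordan block for λ (equivalently, the smallest k with (A − λI)^k v = 0 for every generalised eigenvector v of λ).

  λ = -2: largest Jordan block has size 2, contributing (x + 2)^2
  λ = 0: largest Jordan block has size 2, contributing (x − 0)^2

So m_A(x) = x^2*(x + 2)^2 = x^4 + 4*x^3 + 4*x^2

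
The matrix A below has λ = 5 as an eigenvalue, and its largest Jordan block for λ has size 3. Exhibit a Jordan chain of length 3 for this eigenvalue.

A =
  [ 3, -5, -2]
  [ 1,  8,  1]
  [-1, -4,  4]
A Jordan chain for λ = 5 of length 3:
v_1 = (1, 0, -1)ᵀ
v_2 = (-2, 1, -1)ᵀ
v_3 = (1, 0, 0)ᵀ

Let N = A − (5)·I. We want v_3 with N^3 v_3 = 0 but N^2 v_3 ≠ 0; then v_{j-1} := N · v_j for j = 3, …, 2.

Pick v_3 = (1, 0, 0)ᵀ.
Then v_2 = N · v_3 = (-2, 1, -1)ᵀ.
Then v_1 = N · v_2 = (1, 0, -1)ᵀ.

Sanity check: (A − (5)·I) v_1 = (0, 0, 0)ᵀ = 0. ✓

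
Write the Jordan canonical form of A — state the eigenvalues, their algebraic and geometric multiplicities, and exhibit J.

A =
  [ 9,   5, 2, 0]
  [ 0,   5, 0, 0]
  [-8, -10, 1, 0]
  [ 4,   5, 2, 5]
J_2(5) ⊕ J_1(5) ⊕ J_1(5)

The characteristic polynomial is
  det(x·I − A) = x^4 - 20*x^3 + 150*x^2 - 500*x + 625 = (x - 5)^4

Eigenvalues and multiplicities (the geometric multiplicity of λ is n − rank(A − λI), which equals the number of Jordan blocks for λ):
  λ = 5: algebraic multiplicity = 4, geometric multiplicity = 3

Determining the block sizes for each eigenvalue:
  λ = 5: 3 blocks summing to 4 forces exactly one block of size 2 and the rest size 1 → block sizes [2, 1, 1]

Assembling the blocks gives a Jordan form
J =
  [5, 1, 0, 0]
  [0, 5, 0, 0]
  [0, 0, 5, 0]
  [0, 0, 0, 5]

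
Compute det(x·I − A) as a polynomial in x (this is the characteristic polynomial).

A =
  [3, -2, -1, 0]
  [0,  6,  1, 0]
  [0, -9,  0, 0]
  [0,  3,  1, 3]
x^4 - 12*x^3 + 54*x^2 - 108*x + 81

Expanding det(x·I − A) (e.g. by cofactor expansion or by noting that A is similar to its Jordan form J, which has the same characteristic polynomial as A) gives
  χ_A(x) = x^4 - 12*x^3 + 54*x^2 - 108*x + 81
which factors as (x - 3)^4. The eigenvalues (with algebraic multiplicities) are λ = 3 with multiplicity 4.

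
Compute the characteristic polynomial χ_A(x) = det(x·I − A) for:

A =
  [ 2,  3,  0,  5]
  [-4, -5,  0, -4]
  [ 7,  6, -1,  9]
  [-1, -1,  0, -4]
x^4 + 8*x^3 + 22*x^2 + 24*x + 9

Expanding det(x·I − A) (e.g. by cofactor expansion or by noting that A is similar to its Jordan form J, which has the same characteristic polynomial as A) gives
  χ_A(x) = x^4 + 8*x^3 + 22*x^2 + 24*x + 9
which factors as (x + 1)^2*(x + 3)^2. The eigenvalues (with algebraic multiplicities) are λ = -3 with multiplicity 2, λ = -1 with multiplicity 2.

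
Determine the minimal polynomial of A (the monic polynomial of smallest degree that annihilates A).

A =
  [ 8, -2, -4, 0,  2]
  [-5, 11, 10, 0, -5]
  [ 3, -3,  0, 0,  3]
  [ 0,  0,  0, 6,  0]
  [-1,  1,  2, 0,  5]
x^2 - 12*x + 36

The characteristic polynomial is χ_A(x) = (x - 6)^5, so the eigenvalues are known. The minimal polynomial is
  m_A(x) = Π_λ (x − λ)^{k_λ}
where k_λ is the size of the *largest* Jordan block for λ (equivalently, the smallest k with (A − λI)^k v = 0 for every generalised eigenvector v of λ).

  λ = 6: largest Jordan block has size 2, contributing (x − 6)^2

So m_A(x) = (x - 6)^2 = x^2 - 12*x + 36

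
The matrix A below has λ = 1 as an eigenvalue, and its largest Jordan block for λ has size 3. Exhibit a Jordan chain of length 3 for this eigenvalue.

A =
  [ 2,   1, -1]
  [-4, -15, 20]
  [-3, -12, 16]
A Jordan chain for λ = 1 of length 3:
v_1 = (-3, 12, 9)ᵀ
v_2 = (1, -16, -12)ᵀ
v_3 = (0, 1, 0)ᵀ

Let N = A − (1)·I. We want v_3 with N^3 v_3 = 0 but N^2 v_3 ≠ 0; then v_{j-1} := N · v_j for j = 3, …, 2.

Pick v_3 = (0, 1, 0)ᵀ.
Then v_2 = N · v_3 = (1, -16, -12)ᵀ.
Then v_1 = N · v_2 = (-3, 12, 9)ᵀ.

Sanity check: (A − (1)·I) v_1 = (0, 0, 0)ᵀ = 0. ✓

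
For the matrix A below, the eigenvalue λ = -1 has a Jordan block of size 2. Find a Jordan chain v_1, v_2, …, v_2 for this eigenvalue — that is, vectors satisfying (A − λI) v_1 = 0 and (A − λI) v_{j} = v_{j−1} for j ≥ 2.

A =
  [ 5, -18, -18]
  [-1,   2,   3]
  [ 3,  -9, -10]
A Jordan chain for λ = -1 of length 2:
v_1 = (6, -1, 3)ᵀ
v_2 = (1, 0, 0)ᵀ

Let N = A − (-1)·I. We want v_2 with N^2 v_2 = 0 but N^1 v_2 ≠ 0; then v_{j-1} := N · v_j for j = 2, …, 2.

Pick v_2 = (1, 0, 0)ᵀ.
Then v_1 = N · v_2 = (6, -1, 3)ᵀ.

Sanity check: (A − (-1)·I) v_1 = (0, 0, 0)ᵀ = 0. ✓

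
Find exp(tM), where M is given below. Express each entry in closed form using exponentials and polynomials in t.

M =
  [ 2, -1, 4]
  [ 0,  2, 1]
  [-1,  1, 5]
e^{tM} =
  [-3*t^2*exp(3*t)/2 - t*exp(3*t) + exp(3*t), 3*t^2*exp(3*t) - t*exp(3*t), 3*t^2*exp(3*t)/2 + 4*t*exp(3*t)]
  [-t^2*exp(3*t)/2, t^2*exp(3*t) - t*exp(3*t) + exp(3*t), t^2*exp(3*t)/2 + t*exp(3*t)]
  [-t^2*exp(3*t)/2 - t*exp(3*t), t^2*exp(3*t) + t*exp(3*t), t^2*exp(3*t)/2 + 2*t*exp(3*t) + exp(3*t)]

Strategy: write M = P · J · P⁻¹ where J is a Jordan canonical form, so e^{tM} = P · e^{tJ} · P⁻¹, and e^{tJ} can be computed block-by-block.

M has Jordan form
J =
  [3, 1, 0]
  [0, 3, 1]
  [0, 0, 3]
(up to reordering of blocks).

Per-block formulas:
  For a 3×3 Jordan block J_3(3): exp(t · J_3(3)) = e^(3t)·(I + t·N + (t^2/2)·N^2), where N is the 3×3 nilpotent shift.

After assembling e^{tJ} and conjugating by P, we get:

e^{tM} =
  [-3*t^2*exp(3*t)/2 - t*exp(3*t) + exp(3*t), 3*t^2*exp(3*t) - t*exp(3*t), 3*t^2*exp(3*t)/2 + 4*t*exp(3*t)]
  [-t^2*exp(3*t)/2, t^2*exp(3*t) - t*exp(3*t) + exp(3*t), t^2*exp(3*t)/2 + t*exp(3*t)]
  [-t^2*exp(3*t)/2 - t*exp(3*t), t^2*exp(3*t) + t*exp(3*t), t^2*exp(3*t)/2 + 2*t*exp(3*t) + exp(3*t)]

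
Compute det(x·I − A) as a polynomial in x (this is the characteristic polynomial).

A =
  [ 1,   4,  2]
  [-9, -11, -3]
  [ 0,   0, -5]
x^3 + 15*x^2 + 75*x + 125

Expanding det(x·I − A) (e.g. by cofactor expansion or by noting that A is similar to its Jordan form J, which has the same characteristic polynomial as A) gives
  χ_A(x) = x^3 + 15*x^2 + 75*x + 125
which factors as (x + 5)^3. The eigenvalues (with algebraic multiplicities) are λ = -5 with multiplicity 3.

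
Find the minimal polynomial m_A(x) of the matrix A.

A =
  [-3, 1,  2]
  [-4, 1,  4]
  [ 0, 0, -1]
x^2 + 2*x + 1

The characteristic polynomial is χ_A(x) = (x + 1)^3, so the eigenvalues are known. The minimal polynomial is
  m_A(x) = Π_λ (x − λ)^{k_λ}
where k_λ is the size of the *largest* Jordan block for λ (equivalently, the smallest k with (A − λI)^k v = 0 for every generalised eigenvector v of λ).

  λ = -1: largest Jordan block has size 2, contributing (x + 1)^2

So m_A(x) = (x + 1)^2 = x^2 + 2*x + 1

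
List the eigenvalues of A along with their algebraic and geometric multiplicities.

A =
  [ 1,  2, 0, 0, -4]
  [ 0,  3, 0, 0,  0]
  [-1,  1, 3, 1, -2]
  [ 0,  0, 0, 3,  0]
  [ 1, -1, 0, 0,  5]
λ = 3: alg = 5, geom = 3

Step 1 — factor the characteristic polynomial to read off the algebraic multiplicities:
  χ_A(x) = (x - 3)^5

Step 2 — compute geometric multiplicities via the rank-nullity identity g(λ) = n − rank(A − λI):
  rank(A − (3)·I) = 2, so dim ker(A − (3)·I) = n − 2 = 3

Summary:
  λ = 3: algebraic multiplicity = 5, geometric multiplicity = 3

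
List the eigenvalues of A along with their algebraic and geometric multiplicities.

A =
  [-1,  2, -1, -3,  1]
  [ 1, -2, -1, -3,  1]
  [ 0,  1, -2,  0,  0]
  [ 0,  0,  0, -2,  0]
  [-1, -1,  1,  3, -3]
λ = -2: alg = 5, geom = 3

Step 1 — factor the characteristic polynomial to read off the algebraic multiplicities:
  χ_A(x) = (x + 2)^5

Step 2 — compute geometric multiplicities via the rank-nullity identity g(λ) = n − rank(A − λI):
  rank(A − (-2)·I) = 2, so dim ker(A − (-2)·I) = n − 2 = 3

Summary:
  λ = -2: algebraic multiplicity = 5, geometric multiplicity = 3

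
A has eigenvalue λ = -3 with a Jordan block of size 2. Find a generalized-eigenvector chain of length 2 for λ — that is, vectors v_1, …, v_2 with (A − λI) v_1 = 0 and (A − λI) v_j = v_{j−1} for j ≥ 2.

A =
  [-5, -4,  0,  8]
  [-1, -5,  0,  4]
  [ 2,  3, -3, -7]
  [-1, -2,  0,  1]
A Jordan chain for λ = -3 of length 2:
v_1 = (-2, -1, 2, -1)ᵀ
v_2 = (1, 0, 0, 0)ᵀ

Let N = A − (-3)·I. We want v_2 with N^2 v_2 = 0 but N^1 v_2 ≠ 0; then v_{j-1} := N · v_j for j = 2, …, 2.

Pick v_2 = (1, 0, 0, 0)ᵀ.
Then v_1 = N · v_2 = (-2, -1, 2, -1)ᵀ.

Sanity check: (A − (-3)·I) v_1 = (0, 0, 0, 0)ᵀ = 0. ✓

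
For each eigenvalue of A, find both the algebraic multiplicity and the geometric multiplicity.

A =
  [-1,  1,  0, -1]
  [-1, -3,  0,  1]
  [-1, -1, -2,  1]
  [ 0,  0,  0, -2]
λ = -2: alg = 4, geom = 3

Step 1 — factor the characteristic polynomial to read off the algebraic multiplicities:
  χ_A(x) = (x + 2)^4

Step 2 — compute geometric multiplicities via the rank-nullity identity g(λ) = n − rank(A − λI):
  rank(A − (-2)·I) = 1, so dim ker(A − (-2)·I) = n − 1 = 3

Summary:
  λ = -2: algebraic multiplicity = 4, geometric multiplicity = 3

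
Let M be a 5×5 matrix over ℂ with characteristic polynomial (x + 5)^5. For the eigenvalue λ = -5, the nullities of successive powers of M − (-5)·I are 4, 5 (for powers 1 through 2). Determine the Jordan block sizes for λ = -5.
Block sizes for λ = -5: [2, 1, 1, 1]

From the dimensions of kernels of powers, the number of Jordan blocks of size at least j is d_j − d_{j−1} where d_j = dim ker(N^j) (with d_0 = 0). Computing the differences gives [4, 1].
The number of blocks of size exactly k is (#blocks of size ≥ k) − (#blocks of size ≥ k + 1), so the partition is: 3 block(s) of size 1, 1 block(s) of size 2.
In nonincreasing order the block sizes are [2, 1, 1, 1].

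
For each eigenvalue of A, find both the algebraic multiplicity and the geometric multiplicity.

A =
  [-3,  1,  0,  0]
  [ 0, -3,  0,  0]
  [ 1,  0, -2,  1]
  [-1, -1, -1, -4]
λ = -3: alg = 4, geom = 2

Step 1 — factor the characteristic polynomial to read off the algebraic multiplicities:
  χ_A(x) = (x + 3)^4

Step 2 — compute geometric multiplicities via the rank-nullity identity g(λ) = n − rank(A − λI):
  rank(A − (-3)·I) = 2, so dim ker(A − (-3)·I) = n − 2 = 2

Summary:
  λ = -3: algebraic multiplicity = 4, geometric multiplicity = 2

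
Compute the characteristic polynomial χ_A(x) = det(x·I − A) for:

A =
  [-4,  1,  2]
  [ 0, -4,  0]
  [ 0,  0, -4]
x^3 + 12*x^2 + 48*x + 64

Expanding det(x·I − A) (e.g. by cofactor expansion or by noting that A is similar to its Jordan form J, which has the same characteristic polynomial as A) gives
  χ_A(x) = x^3 + 12*x^2 + 48*x + 64
which factors as (x + 4)^3. The eigenvalues (with algebraic multiplicities) are λ = -4 with multiplicity 3.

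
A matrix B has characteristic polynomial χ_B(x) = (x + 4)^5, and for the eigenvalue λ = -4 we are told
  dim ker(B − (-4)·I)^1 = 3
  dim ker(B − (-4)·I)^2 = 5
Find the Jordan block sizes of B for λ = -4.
Block sizes for λ = -4: [2, 2, 1]

From the dimensions of kernels of powers, the number of Jordan blocks of size at least j is d_j − d_{j−1} where d_j = dim ker(N^j) (with d_0 = 0). Computing the differences gives [3, 2].
The number of blocks of size exactly k is (#blocks of size ≥ k) − (#blocks of size ≥ k + 1), so the partition is: 1 block(s) of size 1, 2 block(s) of size 2.
In nonincreasing order the block sizes are [2, 2, 1].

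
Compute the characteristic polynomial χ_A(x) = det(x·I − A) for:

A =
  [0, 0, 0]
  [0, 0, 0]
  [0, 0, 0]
x^3

Expanding det(x·I − A) (e.g. by cofactor expansion or by noting that A is similar to its Jordan form J, which has the same characteristic polynomial as A) gives
  χ_A(x) = x^3
which factors as x^3. The eigenvalues (with algebraic multiplicities) are λ = 0 with multiplicity 3.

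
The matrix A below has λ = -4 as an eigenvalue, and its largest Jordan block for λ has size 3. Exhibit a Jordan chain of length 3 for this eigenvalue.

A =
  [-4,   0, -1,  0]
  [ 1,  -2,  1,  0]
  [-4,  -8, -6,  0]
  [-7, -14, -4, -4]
A Jordan chain for λ = -4 of length 3:
v_1 = (4, -2, 0, 2)ᵀ
v_2 = (0, 1, -4, -7)ᵀ
v_3 = (1, 0, 0, 0)ᵀ

Let N = A − (-4)·I. We want v_3 with N^3 v_3 = 0 but N^2 v_3 ≠ 0; then v_{j-1} := N · v_j for j = 3, …, 2.

Pick v_3 = (1, 0, 0, 0)ᵀ.
Then v_2 = N · v_3 = (0, 1, -4, -7)ᵀ.
Then v_1 = N · v_2 = (4, -2, 0, 2)ᵀ.

Sanity check: (A − (-4)·I) v_1 = (0, 0, 0, 0)ᵀ = 0. ✓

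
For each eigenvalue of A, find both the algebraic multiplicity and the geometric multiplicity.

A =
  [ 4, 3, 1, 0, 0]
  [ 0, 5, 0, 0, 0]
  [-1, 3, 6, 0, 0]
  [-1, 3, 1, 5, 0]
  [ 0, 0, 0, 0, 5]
λ = 5: alg = 5, geom = 4

Step 1 — factor the characteristic polynomial to read off the algebraic multiplicities:
  χ_A(x) = (x - 5)^5

Step 2 — compute geometric multiplicities via the rank-nullity identity g(λ) = n − rank(A − λI):
  rank(A − (5)·I) = 1, so dim ker(A − (5)·I) = n − 1 = 4

Summary:
  λ = 5: algebraic multiplicity = 5, geometric multiplicity = 4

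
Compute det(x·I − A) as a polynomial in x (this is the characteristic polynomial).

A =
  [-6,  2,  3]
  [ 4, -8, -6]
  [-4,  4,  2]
x^3 + 12*x^2 + 48*x + 64

Expanding det(x·I − A) (e.g. by cofactor expansion or by noting that A is similar to its Jordan form J, which has the same characteristic polynomial as A) gives
  χ_A(x) = x^3 + 12*x^2 + 48*x + 64
which factors as (x + 4)^3. The eigenvalues (with algebraic multiplicities) are λ = -4 with multiplicity 3.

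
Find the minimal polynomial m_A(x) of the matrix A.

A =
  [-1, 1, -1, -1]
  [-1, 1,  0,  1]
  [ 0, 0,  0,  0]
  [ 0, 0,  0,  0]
x^3

The characteristic polynomial is χ_A(x) = x^4, so the eigenvalues are known. The minimal polynomial is
  m_A(x) = Π_λ (x − λ)^{k_λ}
where k_λ is the size of the *largest* Jordan block for λ (equivalently, the smallest k with (A − λI)^k v = 0 for every generalised eigenvector v of λ).

  λ = 0: largest Jordan block has size 3, contributing (x − 0)^3

So m_A(x) = x^3 = x^3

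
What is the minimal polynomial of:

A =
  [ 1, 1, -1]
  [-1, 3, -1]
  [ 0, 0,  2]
x^2 - 4*x + 4

The characteristic polynomial is χ_A(x) = (x - 2)^3, so the eigenvalues are known. The minimal polynomial is
  m_A(x) = Π_λ (x − λ)^{k_λ}
where k_λ is the size of the *largest* Jordan block for λ (equivalently, the smallest k with (A − λI)^k v = 0 for every generalised eigenvector v of λ).

  λ = 2: largest Jordan block has size 2, contributing (x − 2)^2

So m_A(x) = (x - 2)^2 = x^2 - 4*x + 4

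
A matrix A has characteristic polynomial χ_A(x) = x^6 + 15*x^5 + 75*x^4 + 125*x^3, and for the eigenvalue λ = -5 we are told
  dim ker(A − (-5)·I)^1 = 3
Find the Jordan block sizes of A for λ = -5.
Block sizes for λ = -5: [1, 1, 1]

From the dimensions of kernels of powers, the number of Jordan blocks of size at least j is d_j − d_{j−1} where d_j = dim ker(N^j) (with d_0 = 0). Computing the differences gives [3].
The number of blocks of size exactly k is (#blocks of size ≥ k) − (#blocks of size ≥ k + 1), so the partition is: 3 block(s) of size 1.
In nonincreasing order the block sizes are [1, 1, 1].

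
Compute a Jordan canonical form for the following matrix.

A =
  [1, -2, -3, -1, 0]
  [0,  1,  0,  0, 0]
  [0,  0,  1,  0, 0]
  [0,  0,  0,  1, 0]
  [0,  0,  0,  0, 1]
J_2(1) ⊕ J_1(1) ⊕ J_1(1) ⊕ J_1(1)

The characteristic polynomial is
  det(x·I − A) = x^5 - 5*x^4 + 10*x^3 - 10*x^2 + 5*x - 1 = (x - 1)^5

Eigenvalues and multiplicities (the geometric multiplicity of λ is n − rank(A − λI), which equals the number of Jordan blocks for λ):
  λ = 1: algebraic multiplicity = 5, geometric multiplicity = 4

Determining the block sizes for each eigenvalue:
  λ = 1: 4 blocks summing to 5 forces exactly one block of size 2 and the rest size 1 → block sizes [2, 1, 1, 1]

Assembling the blocks gives a Jordan form
J =
  [1, 1, 0, 0, 0]
  [0, 1, 0, 0, 0]
  [0, 0, 1, 0, 0]
  [0, 0, 0, 1, 0]
  [0, 0, 0, 0, 1]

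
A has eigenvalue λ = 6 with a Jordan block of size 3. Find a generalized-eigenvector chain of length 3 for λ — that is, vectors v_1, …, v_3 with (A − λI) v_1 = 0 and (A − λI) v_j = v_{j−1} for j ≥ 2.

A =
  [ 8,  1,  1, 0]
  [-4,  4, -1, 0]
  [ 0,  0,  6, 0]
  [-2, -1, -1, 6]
A Jordan chain for λ = 6 of length 3:
v_1 = (1, -2, 0, -1)ᵀ
v_2 = (1, -1, 0, -1)ᵀ
v_3 = (0, 0, 1, 0)ᵀ

Let N = A − (6)·I. We want v_3 with N^3 v_3 = 0 but N^2 v_3 ≠ 0; then v_{j-1} := N · v_j for j = 3, …, 2.

Pick v_3 = (0, 0, 1, 0)ᵀ.
Then v_2 = N · v_3 = (1, -1, 0, -1)ᵀ.
Then v_1 = N · v_2 = (1, -2, 0, -1)ᵀ.

Sanity check: (A − (6)·I) v_1 = (0, 0, 0, 0)ᵀ = 0. ✓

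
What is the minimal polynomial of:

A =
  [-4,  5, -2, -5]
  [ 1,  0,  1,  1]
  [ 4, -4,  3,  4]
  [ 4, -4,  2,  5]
x^3 - 3*x^2 + 3*x - 1

The characteristic polynomial is χ_A(x) = (x - 1)^4, so the eigenvalues are known. The minimal polynomial is
  m_A(x) = Π_λ (x − λ)^{k_λ}
where k_λ is the size of the *largest* Jordan block for λ (equivalently, the smallest k with (A − λI)^k v = 0 for every generalised eigenvector v of λ).

  λ = 1: largest Jordan block has size 3, contributing (x − 1)^3

So m_A(x) = (x - 1)^3 = x^3 - 3*x^2 + 3*x - 1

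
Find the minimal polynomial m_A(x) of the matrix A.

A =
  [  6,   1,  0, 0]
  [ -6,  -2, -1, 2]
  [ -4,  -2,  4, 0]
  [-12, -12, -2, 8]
x^3 - 12*x^2 + 48*x - 64

The characteristic polynomial is χ_A(x) = (x - 4)^4, so the eigenvalues are known. The minimal polynomial is
  m_A(x) = Π_λ (x − λ)^{k_λ}
where k_λ is the size of the *largest* Jordan block for λ (equivalently, the smallest k with (A − λI)^k v = 0 for every generalised eigenvector v of λ).

  λ = 4: largest Jordan block has size 3, contributing (x − 4)^3

So m_A(x) = (x - 4)^3 = x^3 - 12*x^2 + 48*x - 64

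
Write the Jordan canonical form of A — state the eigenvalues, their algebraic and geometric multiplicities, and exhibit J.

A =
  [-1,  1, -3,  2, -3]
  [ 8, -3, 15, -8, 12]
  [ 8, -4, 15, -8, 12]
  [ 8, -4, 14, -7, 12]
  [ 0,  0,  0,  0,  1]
J_3(1) ⊕ J_1(1) ⊕ J_1(1)

The characteristic polynomial is
  det(x·I − A) = x^5 - 5*x^4 + 10*x^3 - 10*x^2 + 5*x - 1 = (x - 1)^5

Eigenvalues and multiplicities (the geometric multiplicity of λ is n − rank(A − λI), which equals the number of Jordan blocks for λ):
  λ = 1: algebraic multiplicity = 5, geometric multiplicity = 3

Determining the block sizes for each eigenvalue:
  λ = 1: with am = 5 and gm = 3, the partition is not yet determined (e.g. several partitions of 5 into 3 parts exist). Let N = A − (1)·I. Computing rank(N^1) = 2, rank(N^2) = 1, rank(N^3) = 0; the number of blocks of size ≥ j is rank(N^{j−1}) − rank(N^j), giving [3, 1, 1]. So we have 1 block(s) of size 3, 2 block(s) of size 1 → block sizes [3, 1, 1]

Assembling the blocks gives a Jordan form
J =
  [1, 1, 0, 0, 0]
  [0, 1, 1, 0, 0]
  [0, 0, 1, 0, 0]
  [0, 0, 0, 1, 0]
  [0, 0, 0, 0, 1]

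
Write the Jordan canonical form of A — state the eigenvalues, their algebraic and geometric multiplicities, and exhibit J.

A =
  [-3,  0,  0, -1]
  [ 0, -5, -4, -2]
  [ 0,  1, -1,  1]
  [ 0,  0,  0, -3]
J_2(-3) ⊕ J_2(-3)

The characteristic polynomial is
  det(x·I − A) = x^4 + 12*x^3 + 54*x^2 + 108*x + 81 = (x + 3)^4

Eigenvalues and multiplicities (the geometric multiplicity of λ is n − rank(A − λI), which equals the number of Jordan blocks for λ):
  λ = -3: algebraic multiplicity = 4, geometric multiplicity = 2

Determining the block sizes for each eigenvalue:
  λ = -3: with am = 4 and gm = 2, the partition is not yet determined (e.g. several partitions of 4 into 2 parts exist). Let N = A − (-3)·I. Computing rank(N^1) = 2, rank(N^2) = 0; the number of blocks of size ≥ j is rank(N^{j−1}) − rank(N^j), giving [2, 2]. So we have 2 block(s) of size 2 → block sizes [2, 2]

Assembling the blocks gives a Jordan form
J =
  [-3,  1,  0,  0]
  [ 0, -3,  0,  0]
  [ 0,  0, -3,  1]
  [ 0,  0,  0, -3]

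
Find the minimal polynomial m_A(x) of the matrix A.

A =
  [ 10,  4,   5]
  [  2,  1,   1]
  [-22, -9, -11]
x^3

The characteristic polynomial is χ_A(x) = x^3, so the eigenvalues are known. The minimal polynomial is
  m_A(x) = Π_λ (x − λ)^{k_λ}
where k_λ is the size of the *largest* Jordan block for λ (equivalently, the smallest k with (A − λI)^k v = 0 for every generalised eigenvector v of λ).

  λ = 0: largest Jordan block has size 3, contributing (x − 0)^3

So m_A(x) = x^3 = x^3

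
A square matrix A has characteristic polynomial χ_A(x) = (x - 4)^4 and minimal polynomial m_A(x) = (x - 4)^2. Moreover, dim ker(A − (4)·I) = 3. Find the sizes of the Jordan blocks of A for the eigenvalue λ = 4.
Block sizes for λ = 4: [2, 1, 1]

Step 1 — from the characteristic polynomial, algebraic multiplicity of λ = 4 is 4. From dim ker(A − (4)·I) = 3, there are exactly 3 Jordan blocks for λ = 4.
Step 2 — from the minimal polynomial, the factor (x − 4)^2 tells us the largest block for λ = 4 has size 2.
Step 3 — with total size 4, 3 blocks, and largest block 2, the block sizes (in nonincreasing order) are [2, 1, 1].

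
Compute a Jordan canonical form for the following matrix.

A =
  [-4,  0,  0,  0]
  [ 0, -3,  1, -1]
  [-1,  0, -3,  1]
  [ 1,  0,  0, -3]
J_1(-4) ⊕ J_3(-3)

The characteristic polynomial is
  det(x·I − A) = x^4 + 13*x^3 + 63*x^2 + 135*x + 108 = (x + 3)^3*(x + 4)

Eigenvalues and multiplicities (the geometric multiplicity of λ is n − rank(A − λI), which equals the number of Jordan blocks for λ):
  λ = -4: algebraic multiplicity = 1, geometric multiplicity = 1
  λ = -3: algebraic multiplicity = 3, geometric multiplicity = 1

Determining the block sizes for each eigenvalue:
  λ = -4: one block (gm = 1), so the single block has size am = 1 → block sizes [1]
  λ = -3: one block (gm = 1), so the single block has size am = 3 → block sizes [3]

Assembling the blocks gives a Jordan form
J =
  [-4,  0,  0,  0]
  [ 0, -3,  1,  0]
  [ 0,  0, -3,  1]
  [ 0,  0,  0, -3]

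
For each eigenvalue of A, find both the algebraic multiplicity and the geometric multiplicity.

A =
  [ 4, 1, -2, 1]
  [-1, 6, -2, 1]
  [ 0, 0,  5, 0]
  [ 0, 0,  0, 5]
λ = 5: alg = 4, geom = 3

Step 1 — factor the characteristic polynomial to read off the algebraic multiplicities:
  χ_A(x) = (x - 5)^4

Step 2 — compute geometric multiplicities via the rank-nullity identity g(λ) = n − rank(A − λI):
  rank(A − (5)·I) = 1, so dim ker(A − (5)·I) = n − 1 = 3

Summary:
  λ = 5: algebraic multiplicity = 4, geometric multiplicity = 3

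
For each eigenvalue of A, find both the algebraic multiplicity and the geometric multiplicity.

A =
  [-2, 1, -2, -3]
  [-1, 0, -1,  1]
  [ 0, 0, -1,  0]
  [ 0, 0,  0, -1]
λ = -1: alg = 4, geom = 2

Step 1 — factor the characteristic polynomial to read off the algebraic multiplicities:
  χ_A(x) = (x + 1)^4

Step 2 — compute geometric multiplicities via the rank-nullity identity g(λ) = n − rank(A − λI):
  rank(A − (-1)·I) = 2, so dim ker(A − (-1)·I) = n − 2 = 2

Summary:
  λ = -1: algebraic multiplicity = 4, geometric multiplicity = 2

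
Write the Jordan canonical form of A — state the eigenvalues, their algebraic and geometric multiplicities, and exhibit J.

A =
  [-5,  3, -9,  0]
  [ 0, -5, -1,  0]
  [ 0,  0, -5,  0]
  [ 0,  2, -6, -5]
J_3(-5) ⊕ J_1(-5)

The characteristic polynomial is
  det(x·I − A) = x^4 + 20*x^3 + 150*x^2 + 500*x + 625 = (x + 5)^4

Eigenvalues and multiplicities (the geometric multiplicity of λ is n − rank(A − λI), which equals the number of Jordan blocks for λ):
  λ = -5: algebraic multiplicity = 4, geometric multiplicity = 2

Determining the block sizes for each eigenvalue:
  λ = -5: with am = 4 and gm = 2, the partition is not yet determined (e.g. several partitions of 4 into 2 parts exist). Let N = A − (-5)·I. Computing rank(N^1) = 2, rank(N^2) = 1, rank(N^3) = 0; the number of blocks of size ≥ j is rank(N^{j−1}) − rank(N^j), giving [2, 1, 1]. So we have 1 block(s) of size 3, 1 block(s) of size 1 → block sizes [3, 1]

Assembling the blocks gives a Jordan form
J =
  [-5,  1,  0,  0]
  [ 0, -5,  1,  0]
  [ 0,  0, -5,  0]
  [ 0,  0,  0, -5]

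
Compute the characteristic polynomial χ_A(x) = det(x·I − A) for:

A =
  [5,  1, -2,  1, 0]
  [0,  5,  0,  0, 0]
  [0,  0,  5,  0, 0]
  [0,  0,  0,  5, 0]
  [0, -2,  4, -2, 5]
x^5 - 25*x^4 + 250*x^3 - 1250*x^2 + 3125*x - 3125

Expanding det(x·I − A) (e.g. by cofactor expansion or by noting that A is similar to its Jordan form J, which has the same characteristic polynomial as A) gives
  χ_A(x) = x^5 - 25*x^4 + 250*x^3 - 1250*x^2 + 3125*x - 3125
which factors as (x - 5)^5. The eigenvalues (with algebraic multiplicities) are λ = 5 with multiplicity 5.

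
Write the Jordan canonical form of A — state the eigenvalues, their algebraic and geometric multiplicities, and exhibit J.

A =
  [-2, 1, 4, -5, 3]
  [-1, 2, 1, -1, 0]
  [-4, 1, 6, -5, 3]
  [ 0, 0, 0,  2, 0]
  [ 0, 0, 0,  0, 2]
J_3(2) ⊕ J_1(2) ⊕ J_1(2)

The characteristic polynomial is
  det(x·I − A) = x^5 - 10*x^4 + 40*x^3 - 80*x^2 + 80*x - 32 = (x - 2)^5

Eigenvalues and multiplicities (the geometric multiplicity of λ is n − rank(A − λI), which equals the number of Jordan blocks for λ):
  λ = 2: algebraic multiplicity = 5, geometric multiplicity = 3

Determining the block sizes for each eigenvalue:
  λ = 2: with am = 5 and gm = 3, the partition is not yet determined (e.g. several partitions of 5 into 3 parts exist). Let N = A − (2)·I. Computing rank(N^1) = 2, rank(N^2) = 1, rank(N^3) = 0; the number of blocks of size ≥ j is rank(N^{j−1}) − rank(N^j), giving [3, 1, 1]. So we have 1 block(s) of size 3, 2 block(s) of size 1 → block sizes [3, 1, 1]

Assembling the blocks gives a Jordan form
J =
  [2, 1, 0, 0, 0]
  [0, 2, 1, 0, 0]
  [0, 0, 2, 0, 0]
  [0, 0, 0, 2, 0]
  [0, 0, 0, 0, 2]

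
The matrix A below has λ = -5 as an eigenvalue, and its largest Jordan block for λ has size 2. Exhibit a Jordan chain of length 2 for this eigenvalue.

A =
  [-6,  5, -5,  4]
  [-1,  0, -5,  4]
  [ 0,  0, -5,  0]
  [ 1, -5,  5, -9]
A Jordan chain for λ = -5 of length 2:
v_1 = (-1, -1, 0, 1)ᵀ
v_2 = (1, 0, 0, 0)ᵀ

Let N = A − (-5)·I. We want v_2 with N^2 v_2 = 0 but N^1 v_2 ≠ 0; then v_{j-1} := N · v_j for j = 2, …, 2.

Pick v_2 = (1, 0, 0, 0)ᵀ.
Then v_1 = N · v_2 = (-1, -1, 0, 1)ᵀ.

Sanity check: (A − (-5)·I) v_1 = (0, 0, 0, 0)ᵀ = 0. ✓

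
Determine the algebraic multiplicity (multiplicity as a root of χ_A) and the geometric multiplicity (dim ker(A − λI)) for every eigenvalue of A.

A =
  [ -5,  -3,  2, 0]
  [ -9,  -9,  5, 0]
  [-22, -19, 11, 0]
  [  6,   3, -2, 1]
λ = -1: alg = 3, geom = 1; λ = 1: alg = 1, geom = 1

Step 1 — factor the characteristic polynomial to read off the algebraic multiplicities:
  χ_A(x) = (x - 1)*(x + 1)^3

Step 2 — compute geometric multiplicities via the rank-nullity identity g(λ) = n − rank(A − λI):
  rank(A − (-1)·I) = 3, so dim ker(A − (-1)·I) = n − 3 = 1
  rank(A − (1)·I) = 3, so dim ker(A − (1)·I) = n − 3 = 1

Summary:
  λ = -1: algebraic multiplicity = 3, geometric multiplicity = 1
  λ = 1: algebraic multiplicity = 1, geometric multiplicity = 1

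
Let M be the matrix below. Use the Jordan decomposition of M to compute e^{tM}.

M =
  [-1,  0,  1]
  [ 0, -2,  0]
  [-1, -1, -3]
e^{tM} =
  [t*exp(-2*t) + exp(-2*t), -t^2*exp(-2*t)/2, t*exp(-2*t)]
  [0, exp(-2*t), 0]
  [-t*exp(-2*t), t^2*exp(-2*t)/2 - t*exp(-2*t), -t*exp(-2*t) + exp(-2*t)]

Strategy: write M = P · J · P⁻¹ where J is a Jordan canonical form, so e^{tM} = P · e^{tJ} · P⁻¹, and e^{tJ} can be computed block-by-block.

M has Jordan form
J =
  [-2,  1,  0]
  [ 0, -2,  1]
  [ 0,  0, -2]
(up to reordering of blocks).

Per-block formulas:
  For a 3×3 Jordan block J_3(-2): exp(t · J_3(-2)) = e^(-2t)·(I + t·N + (t^2/2)·N^2), where N is the 3×3 nilpotent shift.

After assembling e^{tJ} and conjugating by P, we get:

e^{tM} =
  [t*exp(-2*t) + exp(-2*t), -t^2*exp(-2*t)/2, t*exp(-2*t)]
  [0, exp(-2*t), 0]
  [-t*exp(-2*t), t^2*exp(-2*t)/2 - t*exp(-2*t), -t*exp(-2*t) + exp(-2*t)]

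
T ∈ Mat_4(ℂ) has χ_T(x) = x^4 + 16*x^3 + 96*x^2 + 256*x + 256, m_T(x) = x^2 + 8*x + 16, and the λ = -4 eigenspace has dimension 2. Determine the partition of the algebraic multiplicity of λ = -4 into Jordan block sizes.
Block sizes for λ = -4: [2, 2]

Step 1 — from the characteristic polynomial, algebraic multiplicity of λ = -4 is 4. From dim ker(T − (-4)·I) = 2, there are exactly 2 Jordan blocks for λ = -4.
Step 2 — from the minimal polynomial, the factor (x + 4)^2 tells us the largest block for λ = -4 has size 2.
Step 3 — with total size 4, 2 blocks, and largest block 2, the block sizes (in nonincreasing order) are [2, 2].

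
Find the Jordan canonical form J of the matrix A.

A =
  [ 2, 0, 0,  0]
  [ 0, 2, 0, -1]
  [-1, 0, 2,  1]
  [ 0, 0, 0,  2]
J_2(2) ⊕ J_2(2)

The characteristic polynomial is
  det(x·I − A) = x^4 - 8*x^3 + 24*x^2 - 32*x + 16 = (x - 2)^4

Eigenvalues and multiplicities (the geometric multiplicity of λ is n − rank(A − λI), which equals the number of Jordan blocks for λ):
  λ = 2: algebraic multiplicity = 4, geometric multiplicity = 2

Determining the block sizes for each eigenvalue:
  λ = 2: with am = 4 and gm = 2, the partition is not yet determined (e.g. several partitions of 4 into 2 parts exist). Let N = A − (2)·I. Computing rank(N^1) = 2, rank(N^2) = 0; the number of blocks of size ≥ j is rank(N^{j−1}) − rank(N^j), giving [2, 2]. So we have 2 block(s) of size 2 → block sizes [2, 2]

Assembling the blocks gives a Jordan form
J =
  [2, 1, 0, 0]
  [0, 2, 0, 0]
  [0, 0, 2, 1]
  [0, 0, 0, 2]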